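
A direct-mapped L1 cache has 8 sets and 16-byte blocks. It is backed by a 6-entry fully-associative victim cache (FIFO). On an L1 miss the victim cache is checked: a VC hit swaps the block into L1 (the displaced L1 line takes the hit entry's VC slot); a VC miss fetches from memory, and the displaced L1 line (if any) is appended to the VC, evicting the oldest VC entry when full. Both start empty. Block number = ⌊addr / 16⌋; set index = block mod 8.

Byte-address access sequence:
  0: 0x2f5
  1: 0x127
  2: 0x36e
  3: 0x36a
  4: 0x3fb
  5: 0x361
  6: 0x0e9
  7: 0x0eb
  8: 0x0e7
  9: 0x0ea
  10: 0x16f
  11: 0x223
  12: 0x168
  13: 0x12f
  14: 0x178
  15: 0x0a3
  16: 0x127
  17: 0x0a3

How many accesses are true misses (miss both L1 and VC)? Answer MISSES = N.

MISSES = 9

0: 0x2f5 (blk 47, set 7) → MISS  vc=[]
1: 0x127 (blk 18, set 2) → MISS  vc=[]
2: 0x36e (blk 54, set 6) → MISS  vc=[]
3: 0x36a (blk 54, set 6) → L1-HIT  vc=[]
4: 0x3fb (blk 63, set 7) → MISS  vc=[47]
5: 0x361 (blk 54, set 6) → L1-HIT  vc=[47]
6: 0xe9 (blk 14, set 6) → MISS  vc=[47, 54]
7: 0xeb (blk 14, set 6) → L1-HIT  vc=[47, 54]
8: 0xe7 (blk 14, set 6) → L1-HIT  vc=[47, 54]
9: 0xea (blk 14, set 6) → L1-HIT  vc=[47, 54]
10: 0x16f (blk 22, set 6) → MISS  vc=[47, 54, 14]
11: 0x223 (blk 34, set 2) → MISS  vc=[47, 54, 14, 18]
12: 0x168 (blk 22, set 6) → L1-HIT  vc=[47, 54, 14, 18]
13: 0x12f (blk 18, set 2) → VC-HIT  vc=[47, 54, 14, 34]
14: 0x178 (blk 23, set 7) → MISS  vc=[47, 54, 14, 34, 63]
15: 0xa3 (blk 10, set 2) → MISS  vc=[47, 54, 14, 34, 63, 18]
16: 0x127 (blk 18, set 2) → VC-HIT  vc=[47, 54, 14, 34, 63, 10]
17: 0xa3 (blk 10, set 2) → VC-HIT  vc=[47, 54, 14, 34, 63, 18]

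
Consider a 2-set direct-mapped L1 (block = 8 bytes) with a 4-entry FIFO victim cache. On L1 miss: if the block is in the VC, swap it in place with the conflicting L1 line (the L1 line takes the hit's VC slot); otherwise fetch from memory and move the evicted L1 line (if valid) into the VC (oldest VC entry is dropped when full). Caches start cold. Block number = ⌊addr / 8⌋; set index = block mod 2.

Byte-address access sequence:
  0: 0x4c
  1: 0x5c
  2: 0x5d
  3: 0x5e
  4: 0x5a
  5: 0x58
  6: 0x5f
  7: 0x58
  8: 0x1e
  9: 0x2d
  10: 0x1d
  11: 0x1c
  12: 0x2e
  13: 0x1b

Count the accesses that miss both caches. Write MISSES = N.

MISSES = 4

0: 0x4c (blk 9, set 1) → MISS  vc=[]
1: 0x5c (blk 11, set 1) → MISS  vc=[9]
2: 0x5d (blk 11, set 1) → L1-HIT  vc=[9]
3: 0x5e (blk 11, set 1) → L1-HIT  vc=[9]
4: 0x5a (blk 11, set 1) → L1-HIT  vc=[9]
5: 0x58 (blk 11, set 1) → L1-HIT  vc=[9]
6: 0x5f (blk 11, set 1) → L1-HIT  vc=[9]
7: 0x58 (blk 11, set 1) → L1-HIT  vc=[9]
8: 0x1e (blk 3, set 1) → MISS  vc=[9, 11]
9: 0x2d (blk 5, set 1) → MISS  vc=[9, 11, 3]
10: 0x1d (blk 3, set 1) → VC-HIT  vc=[9, 11, 5]
11: 0x1c (blk 3, set 1) → L1-HIT  vc=[9, 11, 5]
12: 0x2e (blk 5, set 1) → VC-HIT  vc=[9, 11, 3]
13: 0x1b (blk 3, set 1) → VC-HIT  vc=[9, 11, 5]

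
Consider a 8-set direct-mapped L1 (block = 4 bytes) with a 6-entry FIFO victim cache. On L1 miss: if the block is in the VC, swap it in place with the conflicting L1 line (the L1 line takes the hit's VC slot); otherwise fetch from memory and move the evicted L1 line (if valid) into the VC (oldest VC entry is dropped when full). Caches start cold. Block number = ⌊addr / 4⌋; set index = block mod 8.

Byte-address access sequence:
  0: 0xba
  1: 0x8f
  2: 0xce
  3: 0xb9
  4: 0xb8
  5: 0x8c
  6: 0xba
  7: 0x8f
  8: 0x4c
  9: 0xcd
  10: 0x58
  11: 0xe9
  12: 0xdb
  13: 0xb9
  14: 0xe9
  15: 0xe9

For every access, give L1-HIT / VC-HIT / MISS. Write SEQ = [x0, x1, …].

SEQ = [MISS, MISS, MISS, L1-HIT, L1-HIT, VC-HIT, L1-HIT, L1-HIT, MISS, VC-HIT, MISS, MISS, MISS, VC-HIT, L1-HIT, L1-HIT]

#0 0xba→b46/s6 MISS; vc=[]
#1 0x8f→b35/s3 MISS; vc=[]
#2 0xce→b51/s3 MISS; vc=[35]
#3 0xb9→b46/s6 L1-HIT; vc=[35]
#4 0xb8→b46/s6 L1-HIT; vc=[35]
#5 0x8c→b35/s3 VC-HIT; vc=[51]
#6 0xba→b46/s6 L1-HIT; vc=[51]
#7 0x8f→b35/s3 L1-HIT; vc=[51]
#8 0x4c→b19/s3 MISS; vc=[51,35]
#9 0xcd→b51/s3 VC-HIT; vc=[19,35]
#10 0x58→b22/s6 MISS; vc=[19,35,46]
#11 0xe9→b58/s2 MISS; vc=[19,35,46]
#12 0xdb→b54/s6 MISS; vc=[19,35,46,22]
#13 0xb9→b46/s6 VC-HIT; vc=[19,35,54,22]
#14 0xe9→b58/s2 L1-HIT; vc=[19,35,54,22]
#15 0xe9→b58/s2 L1-HIT; vc=[19,35,54,22]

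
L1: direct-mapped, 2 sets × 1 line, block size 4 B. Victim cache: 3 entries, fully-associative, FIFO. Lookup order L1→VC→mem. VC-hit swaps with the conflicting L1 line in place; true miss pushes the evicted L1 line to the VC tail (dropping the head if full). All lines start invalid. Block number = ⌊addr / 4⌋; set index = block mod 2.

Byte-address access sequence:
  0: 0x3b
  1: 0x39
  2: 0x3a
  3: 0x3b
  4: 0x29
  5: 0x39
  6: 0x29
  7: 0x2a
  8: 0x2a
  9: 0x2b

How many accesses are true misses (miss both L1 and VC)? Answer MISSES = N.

MISSES = 2

  [0] addr=0x3b blk=14 s=0: MISS | VC []
  [1] addr=0x39 blk=14 s=0: L1-HIT | VC []
  [2] addr=0x3a blk=14 s=0: L1-HIT | VC []
  [3] addr=0x3b blk=14 s=0: L1-HIT | VC []
  [4] addr=0x29 blk=10 s=0: MISS | VC [14]
  [5] addr=0x39 blk=14 s=0: VC-HIT | VC [10]
  [6] addr=0x29 blk=10 s=0: VC-HIT | VC [14]
  [7] addr=0x2a blk=10 s=0: L1-HIT | VC [14]
  [8] addr=0x2a blk=10 s=0: L1-HIT | VC [14]
  [9] addr=0x2b blk=10 s=0: L1-HIT | VC [14]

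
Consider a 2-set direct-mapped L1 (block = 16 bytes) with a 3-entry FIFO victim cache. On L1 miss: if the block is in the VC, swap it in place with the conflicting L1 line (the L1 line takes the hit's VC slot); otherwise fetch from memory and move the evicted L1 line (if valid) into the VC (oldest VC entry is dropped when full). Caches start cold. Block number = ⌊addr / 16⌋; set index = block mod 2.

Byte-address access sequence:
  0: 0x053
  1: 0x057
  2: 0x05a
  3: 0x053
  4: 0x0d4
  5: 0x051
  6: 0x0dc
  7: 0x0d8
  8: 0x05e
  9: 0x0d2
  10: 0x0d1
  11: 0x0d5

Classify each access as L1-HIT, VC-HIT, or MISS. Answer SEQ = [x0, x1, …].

SEQ = [MISS, L1-HIT, L1-HIT, L1-HIT, MISS, VC-HIT, VC-HIT, L1-HIT, VC-HIT, VC-HIT, L1-HIT, L1-HIT]

#0 0x53→b5/s1 MISS; vc=[]
#1 0x57→b5/s1 L1-HIT; vc=[]
#2 0x5a→b5/s1 L1-HIT; vc=[]
#3 0x53→b5/s1 L1-HIT; vc=[]
#4 0xd4→b13/s1 MISS; vc=[5]
#5 0x51→b5/s1 VC-HIT; vc=[13]
#6 0xdc→b13/s1 VC-HIT; vc=[5]
#7 0xd8→b13/s1 L1-HIT; vc=[5]
#8 0x5e→b5/s1 VC-HIT; vc=[13]
#9 0xd2→b13/s1 VC-HIT; vc=[5]
#10 0xd1→b13/s1 L1-HIT; vc=[5]
#11 0xd5→b13/s1 L1-HIT; vc=[5]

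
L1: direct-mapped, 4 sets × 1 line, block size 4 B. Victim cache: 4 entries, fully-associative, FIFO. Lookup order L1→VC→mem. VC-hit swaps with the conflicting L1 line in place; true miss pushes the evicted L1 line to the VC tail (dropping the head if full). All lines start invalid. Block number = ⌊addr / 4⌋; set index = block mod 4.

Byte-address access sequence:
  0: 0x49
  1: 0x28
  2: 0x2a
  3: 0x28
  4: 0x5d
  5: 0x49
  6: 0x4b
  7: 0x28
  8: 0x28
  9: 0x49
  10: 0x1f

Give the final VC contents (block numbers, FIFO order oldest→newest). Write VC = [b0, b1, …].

#0 0x49→b18/s2 MISS; vc=[]
#1 0x28→b10/s2 MISS; vc=[18]
#2 0x2a→b10/s2 L1-HIT; vc=[18]
#3 0x28→b10/s2 L1-HIT; vc=[18]
#4 0x5d→b23/s3 MISS; vc=[18]
#5 0x49→b18/s2 VC-HIT; vc=[10]
#6 0x4b→b18/s2 L1-HIT; vc=[10]
#7 0x28→b10/s2 VC-HIT; vc=[18]
#8 0x28→b10/s2 L1-HIT; vc=[18]
#9 0x49→b18/s2 VC-HIT; vc=[10]
#10 0x1f→b7/s3 MISS; vc=[10,23]

VC = [10, 23]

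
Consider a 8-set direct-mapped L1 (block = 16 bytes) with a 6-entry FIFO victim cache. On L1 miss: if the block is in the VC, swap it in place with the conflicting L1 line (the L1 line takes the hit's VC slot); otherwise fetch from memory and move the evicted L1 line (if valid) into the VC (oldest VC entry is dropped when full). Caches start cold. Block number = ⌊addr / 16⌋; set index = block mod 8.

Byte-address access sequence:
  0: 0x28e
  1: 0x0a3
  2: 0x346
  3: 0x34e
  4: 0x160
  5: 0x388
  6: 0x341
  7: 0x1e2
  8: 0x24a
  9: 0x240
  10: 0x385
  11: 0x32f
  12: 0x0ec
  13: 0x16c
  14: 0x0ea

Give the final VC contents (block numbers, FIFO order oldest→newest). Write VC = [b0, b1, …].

VC = [40, 22, 52, 10, 30]

#0 0x28e→b40/s0 MISS; vc=[]
#1 0xa3→b10/s2 MISS; vc=[]
#2 0x346→b52/s4 MISS; vc=[]
#3 0x34e→b52/s4 L1-HIT; vc=[]
#4 0x160→b22/s6 MISS; vc=[]
#5 0x388→b56/s0 MISS; vc=[40]
#6 0x341→b52/s4 L1-HIT; vc=[40]
#7 0x1e2→b30/s6 MISS; vc=[40,22]
#8 0x24a→b36/s4 MISS; vc=[40,22,52]
#9 0x240→b36/s4 L1-HIT; vc=[40,22,52]
#10 0x385→b56/s0 L1-HIT; vc=[40,22,52]
#11 0x32f→b50/s2 MISS; vc=[40,22,52,10]
#12 0xec→b14/s6 MISS; vc=[40,22,52,10,30]
#13 0x16c→b22/s6 VC-HIT; vc=[40,14,52,10,30]
#14 0xea→b14/s6 VC-HIT; vc=[40,22,52,10,30]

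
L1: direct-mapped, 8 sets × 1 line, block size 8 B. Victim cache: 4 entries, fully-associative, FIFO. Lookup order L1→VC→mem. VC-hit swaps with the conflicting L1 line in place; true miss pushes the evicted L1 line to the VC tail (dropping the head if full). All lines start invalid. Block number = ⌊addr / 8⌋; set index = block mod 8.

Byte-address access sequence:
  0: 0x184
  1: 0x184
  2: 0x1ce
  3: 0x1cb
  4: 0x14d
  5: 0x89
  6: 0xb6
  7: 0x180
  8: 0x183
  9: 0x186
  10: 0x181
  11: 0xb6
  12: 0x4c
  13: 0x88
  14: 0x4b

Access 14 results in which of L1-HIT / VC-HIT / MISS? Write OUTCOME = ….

0: 0x184 (blk 48, set 0) → MISS  vc=[]
1: 0x184 (blk 48, set 0) → L1-HIT  vc=[]
2: 0x1ce (blk 57, set 1) → MISS  vc=[]
3: 0x1cb (blk 57, set 1) → L1-HIT  vc=[]
4: 0x14d (blk 41, set 1) → MISS  vc=[57]
5: 0x89 (blk 17, set 1) → MISS  vc=[57, 41]
6: 0xb6 (blk 22, set 6) → MISS  vc=[57, 41]
7: 0x180 (blk 48, set 0) → L1-HIT  vc=[57, 41]
8: 0x183 (blk 48, set 0) → L1-HIT  vc=[57, 41]
9: 0x186 (blk 48, set 0) → L1-HIT  vc=[57, 41]
10: 0x181 (blk 48, set 0) → L1-HIT  vc=[57, 41]
11: 0xb6 (blk 22, set 6) → L1-HIT  vc=[57, 41]
12: 0x4c (blk 9, set 1) → MISS  vc=[57, 41, 17]
13: 0x88 (blk 17, set 1) → VC-HIT  vc=[57, 41, 9]
14: 0x4b (blk 9, set 1) → VC-HIT  vc=[57, 41, 17]

OUTCOME = VC-HIT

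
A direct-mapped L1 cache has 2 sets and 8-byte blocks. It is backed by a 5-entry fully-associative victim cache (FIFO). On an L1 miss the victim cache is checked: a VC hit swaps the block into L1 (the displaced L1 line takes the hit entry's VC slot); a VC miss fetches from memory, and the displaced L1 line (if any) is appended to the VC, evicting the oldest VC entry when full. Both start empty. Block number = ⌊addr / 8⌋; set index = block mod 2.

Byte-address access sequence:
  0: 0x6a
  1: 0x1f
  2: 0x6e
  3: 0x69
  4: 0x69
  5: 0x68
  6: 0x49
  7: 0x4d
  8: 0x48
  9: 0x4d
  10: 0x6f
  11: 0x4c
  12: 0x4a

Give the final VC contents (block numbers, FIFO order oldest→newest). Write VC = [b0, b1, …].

0: 0x6a (blk 13, set 1) → MISS  vc=[]
1: 0x1f (blk 3, set 1) → MISS  vc=[13]
2: 0x6e (blk 13, set 1) → VC-HIT  vc=[3]
3: 0x69 (blk 13, set 1) → L1-HIT  vc=[3]
4: 0x69 (blk 13, set 1) → L1-HIT  vc=[3]
5: 0x68 (blk 13, set 1) → L1-HIT  vc=[3]
6: 0x49 (blk 9, set 1) → MISS  vc=[3, 13]
7: 0x4d (blk 9, set 1) → L1-HIT  vc=[3, 13]
8: 0x48 (blk 9, set 1) → L1-HIT  vc=[3, 13]
9: 0x4d (blk 9, set 1) → L1-HIT  vc=[3, 13]
10: 0x6f (blk 13, set 1) → VC-HIT  vc=[3, 9]
11: 0x4c (blk 9, set 1) → VC-HIT  vc=[3, 13]
12: 0x4a (blk 9, set 1) → L1-HIT  vc=[3, 13]

VC = [3, 13]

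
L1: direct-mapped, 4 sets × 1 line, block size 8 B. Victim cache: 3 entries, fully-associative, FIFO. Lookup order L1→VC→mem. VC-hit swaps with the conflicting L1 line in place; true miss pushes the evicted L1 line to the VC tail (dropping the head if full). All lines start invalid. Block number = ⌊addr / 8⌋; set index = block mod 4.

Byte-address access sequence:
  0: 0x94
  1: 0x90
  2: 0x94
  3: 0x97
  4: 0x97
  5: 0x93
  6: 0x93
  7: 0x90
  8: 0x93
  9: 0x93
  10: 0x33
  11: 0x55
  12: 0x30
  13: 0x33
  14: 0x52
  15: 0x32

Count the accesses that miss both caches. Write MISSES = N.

MISSES = 3

0: 0x94 (blk 18, set 2) → MISS  vc=[]
1: 0x90 (blk 18, set 2) → L1-HIT  vc=[]
2: 0x94 (blk 18, set 2) → L1-HIT  vc=[]
3: 0x97 (blk 18, set 2) → L1-HIT  vc=[]
4: 0x97 (blk 18, set 2) → L1-HIT  vc=[]
5: 0x93 (blk 18, set 2) → L1-HIT  vc=[]
6: 0x93 (blk 18, set 2) → L1-HIT  vc=[]
7: 0x90 (blk 18, set 2) → L1-HIT  vc=[]
8: 0x93 (blk 18, set 2) → L1-HIT  vc=[]
9: 0x93 (blk 18, set 2) → L1-HIT  vc=[]
10: 0x33 (blk 6, set 2) → MISS  vc=[18]
11: 0x55 (blk 10, set 2) → MISS  vc=[18, 6]
12: 0x30 (blk 6, set 2) → VC-HIT  vc=[18, 10]
13: 0x33 (blk 6, set 2) → L1-HIT  vc=[18, 10]
14: 0x52 (blk 10, set 2) → VC-HIT  vc=[18, 6]
15: 0x32 (blk 6, set 2) → VC-HIT  vc=[18, 10]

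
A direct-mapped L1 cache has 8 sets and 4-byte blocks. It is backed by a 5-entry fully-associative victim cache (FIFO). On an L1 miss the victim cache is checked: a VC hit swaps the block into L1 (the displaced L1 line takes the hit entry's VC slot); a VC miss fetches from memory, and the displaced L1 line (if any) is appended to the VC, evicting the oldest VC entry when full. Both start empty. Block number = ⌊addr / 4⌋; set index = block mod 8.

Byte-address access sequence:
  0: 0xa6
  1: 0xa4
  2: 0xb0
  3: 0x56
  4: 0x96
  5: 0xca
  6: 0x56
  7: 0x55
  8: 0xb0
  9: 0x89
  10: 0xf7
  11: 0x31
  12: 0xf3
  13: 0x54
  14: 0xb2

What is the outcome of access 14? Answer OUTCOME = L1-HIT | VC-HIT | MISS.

OUTCOME = VC-HIT

#0 0xa6→b41/s1 MISS; vc=[]
#1 0xa4→b41/s1 L1-HIT; vc=[]
#2 0xb0→b44/s4 MISS; vc=[]
#3 0x56→b21/s5 MISS; vc=[]
#4 0x96→b37/s5 MISS; vc=[21]
#5 0xca→b50/s2 MISS; vc=[21]
#6 0x56→b21/s5 VC-HIT; vc=[37]
#7 0x55→b21/s5 L1-HIT; vc=[37]
#8 0xb0→b44/s4 L1-HIT; vc=[37]
#9 0x89→b34/s2 MISS; vc=[37,50]
#10 0xf7→b61/s5 MISS; vc=[37,50,21]
#11 0x31→b12/s4 MISS; vc=[37,50,21,44]
#12 0xf3→b60/s4 MISS; vc=[37,50,21,44,12]
#13 0x54→b21/s5 VC-HIT; vc=[37,50,61,44,12]
#14 0xb2→b44/s4 VC-HIT; vc=[37,50,61,60,12]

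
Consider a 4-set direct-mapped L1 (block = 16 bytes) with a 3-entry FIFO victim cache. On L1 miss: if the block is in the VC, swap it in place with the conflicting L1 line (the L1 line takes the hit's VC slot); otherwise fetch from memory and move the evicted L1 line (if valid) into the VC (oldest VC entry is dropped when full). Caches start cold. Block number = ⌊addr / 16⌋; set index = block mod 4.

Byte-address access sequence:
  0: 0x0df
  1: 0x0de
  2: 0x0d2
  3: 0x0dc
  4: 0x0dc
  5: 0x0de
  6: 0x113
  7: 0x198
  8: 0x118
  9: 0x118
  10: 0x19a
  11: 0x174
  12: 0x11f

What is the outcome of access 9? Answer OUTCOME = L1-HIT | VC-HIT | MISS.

OUTCOME = L1-HIT

#0 0xdf→b13/s1 MISS; vc=[]
#1 0xde→b13/s1 L1-HIT; vc=[]
#2 0xd2→b13/s1 L1-HIT; vc=[]
#3 0xdc→b13/s1 L1-HIT; vc=[]
#4 0xdc→b13/s1 L1-HIT; vc=[]
#5 0xde→b13/s1 L1-HIT; vc=[]
#6 0x113→b17/s1 MISS; vc=[13]
#7 0x198→b25/s1 MISS; vc=[13,17]
#8 0x118→b17/s1 VC-HIT; vc=[13,25]
#9 0x118→b17/s1 L1-HIT; vc=[13,25]
#10 0x19a→b25/s1 VC-HIT; vc=[13,17]
#11 0x174→b23/s3 MISS; vc=[13,17]
#12 0x11f→b17/s1 VC-HIT; vc=[13,25]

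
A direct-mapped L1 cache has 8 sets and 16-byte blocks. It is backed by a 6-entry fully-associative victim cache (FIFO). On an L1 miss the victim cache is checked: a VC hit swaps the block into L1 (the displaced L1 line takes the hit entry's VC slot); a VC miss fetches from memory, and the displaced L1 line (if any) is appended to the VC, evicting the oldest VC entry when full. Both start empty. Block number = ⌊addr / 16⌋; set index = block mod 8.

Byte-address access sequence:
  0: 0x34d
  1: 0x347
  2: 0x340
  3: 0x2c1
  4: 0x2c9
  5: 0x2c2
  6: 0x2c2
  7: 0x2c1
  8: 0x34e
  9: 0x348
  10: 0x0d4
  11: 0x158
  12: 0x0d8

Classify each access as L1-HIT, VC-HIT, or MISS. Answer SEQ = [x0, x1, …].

SEQ = [MISS, L1-HIT, L1-HIT, MISS, L1-HIT, L1-HIT, L1-HIT, L1-HIT, VC-HIT, L1-HIT, MISS, MISS, VC-HIT]

  [0] addr=0x34d blk=52 s=4: MISS | VC []
  [1] addr=0x347 blk=52 s=4: L1-HIT | VC []
  [2] addr=0x340 blk=52 s=4: L1-HIT | VC []
  [3] addr=0x2c1 blk=44 s=4: MISS | VC [52]
  [4] addr=0x2c9 blk=44 s=4: L1-HIT | VC [52]
  [5] addr=0x2c2 blk=44 s=4: L1-HIT | VC [52]
  [6] addr=0x2c2 blk=44 s=4: L1-HIT | VC [52]
  [7] addr=0x2c1 blk=44 s=4: L1-HIT | VC [52]
  [8] addr=0x34e blk=52 s=4: VC-HIT | VC [44]
  [9] addr=0x348 blk=52 s=4: L1-HIT | VC [44]
  [10] addr=0xd4 blk=13 s=5: MISS | VC [44]
  [11] addr=0x158 blk=21 s=5: MISS | VC [44, 13]
  [12] addr=0xd8 blk=13 s=5: VC-HIT | VC [44, 21]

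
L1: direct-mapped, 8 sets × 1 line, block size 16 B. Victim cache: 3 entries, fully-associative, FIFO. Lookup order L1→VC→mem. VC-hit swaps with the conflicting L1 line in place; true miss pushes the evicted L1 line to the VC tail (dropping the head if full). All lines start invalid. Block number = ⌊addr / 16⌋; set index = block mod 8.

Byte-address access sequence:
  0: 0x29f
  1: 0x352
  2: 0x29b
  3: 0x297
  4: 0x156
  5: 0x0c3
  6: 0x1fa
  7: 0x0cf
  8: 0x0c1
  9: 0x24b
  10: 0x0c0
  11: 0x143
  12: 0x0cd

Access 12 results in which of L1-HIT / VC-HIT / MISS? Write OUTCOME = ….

OUTCOME = VC-HIT

  [0] addr=0x29f blk=41 s=1: MISS | VC []
  [1] addr=0x352 blk=53 s=5: MISS | VC []
  [2] addr=0x29b blk=41 s=1: L1-HIT | VC []
  [3] addr=0x297 blk=41 s=1: L1-HIT | VC []
  [4] addr=0x156 blk=21 s=5: MISS | VC [53]
  [5] addr=0xc3 blk=12 s=4: MISS | VC [53]
  [6] addr=0x1fa blk=31 s=7: MISS | VC [53]
  [7] addr=0xcf blk=12 s=4: L1-HIT | VC [53]
  [8] addr=0xc1 blk=12 s=4: L1-HIT | VC [53]
  [9] addr=0x24b blk=36 s=4: MISS | VC [53, 12]
  [10] addr=0xc0 blk=12 s=4: VC-HIT | VC [53, 36]
  [11] addr=0x143 blk=20 s=4: MISS | VC [53, 36, 12]
  [12] addr=0xcd blk=12 s=4: VC-HIT | VC [53, 36, 20]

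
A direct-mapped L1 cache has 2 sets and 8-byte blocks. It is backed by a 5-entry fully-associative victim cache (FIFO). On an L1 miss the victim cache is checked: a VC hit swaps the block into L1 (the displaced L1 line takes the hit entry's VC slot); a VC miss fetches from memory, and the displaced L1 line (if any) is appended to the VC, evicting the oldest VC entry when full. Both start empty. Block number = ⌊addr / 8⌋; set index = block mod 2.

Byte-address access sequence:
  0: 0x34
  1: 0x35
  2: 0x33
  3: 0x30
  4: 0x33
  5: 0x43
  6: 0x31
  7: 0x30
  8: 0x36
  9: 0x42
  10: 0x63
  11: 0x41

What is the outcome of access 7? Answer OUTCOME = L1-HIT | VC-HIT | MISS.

OUTCOME = L1-HIT

#0 0x34→b6/s0 MISS; vc=[]
#1 0x35→b6/s0 L1-HIT; vc=[]
#2 0x33→b6/s0 L1-HIT; vc=[]
#3 0x30→b6/s0 L1-HIT; vc=[]
#4 0x33→b6/s0 L1-HIT; vc=[]
#5 0x43→b8/s0 MISS; vc=[6]
#6 0x31→b6/s0 VC-HIT; vc=[8]
#7 0x30→b6/s0 L1-HIT; vc=[8]
#8 0x36→b6/s0 L1-HIT; vc=[8]
#9 0x42→b8/s0 VC-HIT; vc=[6]
#10 0x63→b12/s0 MISS; vc=[6,8]
#11 0x41→b8/s0 VC-HIT; vc=[6,12]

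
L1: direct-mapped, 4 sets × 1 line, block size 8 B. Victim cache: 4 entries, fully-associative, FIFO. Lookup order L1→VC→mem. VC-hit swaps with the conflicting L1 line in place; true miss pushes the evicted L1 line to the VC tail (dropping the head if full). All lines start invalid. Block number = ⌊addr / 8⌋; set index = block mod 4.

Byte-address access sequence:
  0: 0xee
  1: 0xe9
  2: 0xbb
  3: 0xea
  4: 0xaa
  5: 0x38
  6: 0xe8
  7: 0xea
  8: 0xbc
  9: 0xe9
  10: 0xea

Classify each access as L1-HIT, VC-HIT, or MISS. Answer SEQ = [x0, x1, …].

#0 0xee→b29/s1 MISS; vc=[]
#1 0xe9→b29/s1 L1-HIT; vc=[]
#2 0xbb→b23/s3 MISS; vc=[]
#3 0xea→b29/s1 L1-HIT; vc=[]
#4 0xaa→b21/s1 MISS; vc=[29]
#5 0x38→b7/s3 MISS; vc=[29,23]
#6 0xe8→b29/s1 VC-HIT; vc=[21,23]
#7 0xea→b29/s1 L1-HIT; vc=[21,23]
#8 0xbc→b23/s3 VC-HIT; vc=[21,7]
#9 0xe9→b29/s1 L1-HIT; vc=[21,7]
#10 0xea→b29/s1 L1-HIT; vc=[21,7]

SEQ = [MISS, L1-HIT, MISS, L1-HIT, MISS, MISS, VC-HIT, L1-HIT, VC-HIT, L1-HIT, L1-HIT]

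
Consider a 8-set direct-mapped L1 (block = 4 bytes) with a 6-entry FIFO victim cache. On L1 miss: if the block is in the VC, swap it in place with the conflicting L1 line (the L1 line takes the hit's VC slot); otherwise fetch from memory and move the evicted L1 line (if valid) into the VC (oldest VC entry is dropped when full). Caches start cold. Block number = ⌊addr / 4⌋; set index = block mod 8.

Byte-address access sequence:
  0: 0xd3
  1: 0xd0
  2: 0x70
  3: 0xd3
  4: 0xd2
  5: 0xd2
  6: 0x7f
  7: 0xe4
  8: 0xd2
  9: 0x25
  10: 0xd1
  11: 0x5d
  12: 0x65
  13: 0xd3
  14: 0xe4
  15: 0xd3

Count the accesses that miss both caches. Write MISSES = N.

MISSES = 7

#0 0xd3→b52/s4 MISS; vc=[]
#1 0xd0→b52/s4 L1-HIT; vc=[]
#2 0x70→b28/s4 MISS; vc=[52]
#3 0xd3→b52/s4 VC-HIT; vc=[28]
#4 0xd2→b52/s4 L1-HIT; vc=[28]
#5 0xd2→b52/s4 L1-HIT; vc=[28]
#6 0x7f→b31/s7 MISS; vc=[28]
#7 0xe4→b57/s1 MISS; vc=[28]
#8 0xd2→b52/s4 L1-HIT; vc=[28]
#9 0x25→b9/s1 MISS; vc=[28,57]
#10 0xd1→b52/s4 L1-HIT; vc=[28,57]
#11 0x5d→b23/s7 MISS; vc=[28,57,31]
#12 0x65→b25/s1 MISS; vc=[28,57,31,9]
#13 0xd3→b52/s4 L1-HIT; vc=[28,57,31,9]
#14 0xe4→b57/s1 VC-HIT; vc=[28,25,31,9]
#15 0xd3→b52/s4 L1-HIT; vc=[28,25,31,9]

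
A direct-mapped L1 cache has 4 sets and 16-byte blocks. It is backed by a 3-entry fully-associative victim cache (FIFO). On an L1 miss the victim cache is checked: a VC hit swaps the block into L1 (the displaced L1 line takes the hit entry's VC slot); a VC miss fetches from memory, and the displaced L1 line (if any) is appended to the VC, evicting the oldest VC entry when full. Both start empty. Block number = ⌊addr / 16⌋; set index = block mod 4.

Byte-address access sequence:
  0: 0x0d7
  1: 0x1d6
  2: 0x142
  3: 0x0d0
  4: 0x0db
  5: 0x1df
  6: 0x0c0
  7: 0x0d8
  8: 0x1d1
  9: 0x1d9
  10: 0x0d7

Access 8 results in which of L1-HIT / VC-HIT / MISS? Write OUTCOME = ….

  [0] addr=0xd7 blk=13 s=1: MISS | VC []
  [1] addr=0x1d6 blk=29 s=1: MISS | VC [13]
  [2] addr=0x142 blk=20 s=0: MISS | VC [13]
  [3] addr=0xd0 blk=13 s=1: VC-HIT | VC [29]
  [4] addr=0xdb blk=13 s=1: L1-HIT | VC [29]
  [5] addr=0x1df blk=29 s=1: VC-HIT | VC [13]
  [6] addr=0xc0 blk=12 s=0: MISS | VC [13, 20]
  [7] addr=0xd8 blk=13 s=1: VC-HIT | VC [29, 20]
  [8] addr=0x1d1 blk=29 s=1: VC-HIT | VC [13, 20]
  [9] addr=0x1d9 blk=29 s=1: L1-HIT | VC [13, 20]
  [10] addr=0xd7 blk=13 s=1: VC-HIT | VC [29, 20]

OUTCOME = VC-HIT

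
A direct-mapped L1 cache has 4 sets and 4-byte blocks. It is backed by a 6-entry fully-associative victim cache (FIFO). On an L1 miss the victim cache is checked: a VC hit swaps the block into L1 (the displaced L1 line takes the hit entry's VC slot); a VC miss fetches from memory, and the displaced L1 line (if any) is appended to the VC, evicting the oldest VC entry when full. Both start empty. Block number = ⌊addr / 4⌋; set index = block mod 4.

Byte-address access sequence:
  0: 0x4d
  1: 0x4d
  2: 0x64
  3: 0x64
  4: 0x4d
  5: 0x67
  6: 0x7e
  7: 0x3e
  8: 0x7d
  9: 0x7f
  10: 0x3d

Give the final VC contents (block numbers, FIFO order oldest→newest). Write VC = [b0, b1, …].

VC = [19, 31]

  [0] addr=0x4d blk=19 s=3: MISS | VC []
  [1] addr=0x4d blk=19 s=3: L1-HIT | VC []
  [2] addr=0x64 blk=25 s=1: MISS | VC []
  [3] addr=0x64 blk=25 s=1: L1-HIT | VC []
  [4] addr=0x4d blk=19 s=3: L1-HIT | VC []
  [5] addr=0x67 blk=25 s=1: L1-HIT | VC []
  [6] addr=0x7e blk=31 s=3: MISS | VC [19]
  [7] addr=0x3e blk=15 s=3: MISS | VC [19, 31]
  [8] addr=0x7d blk=31 s=3: VC-HIT | VC [19, 15]
  [9] addr=0x7f blk=31 s=3: L1-HIT | VC [19, 15]
  [10] addr=0x3d blk=15 s=3: VC-HIT | VC [19, 31]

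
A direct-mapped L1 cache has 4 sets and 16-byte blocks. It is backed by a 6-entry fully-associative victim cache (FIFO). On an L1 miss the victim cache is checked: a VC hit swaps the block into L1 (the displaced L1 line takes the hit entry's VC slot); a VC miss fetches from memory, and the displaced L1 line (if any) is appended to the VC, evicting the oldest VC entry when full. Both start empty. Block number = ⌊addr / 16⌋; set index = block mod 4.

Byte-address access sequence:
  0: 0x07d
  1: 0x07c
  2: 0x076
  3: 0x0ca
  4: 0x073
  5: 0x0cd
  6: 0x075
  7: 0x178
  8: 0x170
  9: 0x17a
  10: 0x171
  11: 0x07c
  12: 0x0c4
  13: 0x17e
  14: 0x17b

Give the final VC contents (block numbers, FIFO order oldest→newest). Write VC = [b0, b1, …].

#0 0x7d→b7/s3 MISS; vc=[]
#1 0x7c→b7/s3 L1-HIT; vc=[]
#2 0x76→b7/s3 L1-HIT; vc=[]
#3 0xca→b12/s0 MISS; vc=[]
#4 0x73→b7/s3 L1-HIT; vc=[]
#5 0xcd→b12/s0 L1-HIT; vc=[]
#6 0x75→b7/s3 L1-HIT; vc=[]
#7 0x178→b23/s3 MISS; vc=[7]
#8 0x170→b23/s3 L1-HIT; vc=[7]
#9 0x17a→b23/s3 L1-HIT; vc=[7]
#10 0x171→b23/s3 L1-HIT; vc=[7]
#11 0x7c→b7/s3 VC-HIT; vc=[23]
#12 0xc4→b12/s0 L1-HIT; vc=[23]
#13 0x17e→b23/s3 VC-HIT; vc=[7]
#14 0x17b→b23/s3 L1-HIT; vc=[7]

VC = [7]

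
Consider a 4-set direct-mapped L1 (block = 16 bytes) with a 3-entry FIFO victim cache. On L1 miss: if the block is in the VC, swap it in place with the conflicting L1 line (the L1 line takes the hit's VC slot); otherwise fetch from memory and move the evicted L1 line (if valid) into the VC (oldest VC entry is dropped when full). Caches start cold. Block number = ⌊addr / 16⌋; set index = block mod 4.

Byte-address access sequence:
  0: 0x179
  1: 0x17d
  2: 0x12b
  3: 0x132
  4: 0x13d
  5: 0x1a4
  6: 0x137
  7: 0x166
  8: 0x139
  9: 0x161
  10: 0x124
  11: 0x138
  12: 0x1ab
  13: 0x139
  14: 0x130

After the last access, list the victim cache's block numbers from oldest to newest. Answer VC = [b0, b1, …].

VC = [23, 22, 18]

  [0] addr=0x179 blk=23 s=3: MISS | VC []
  [1] addr=0x17d blk=23 s=3: L1-HIT | VC []
  [2] addr=0x12b blk=18 s=2: MISS | VC []
  [3] addr=0x132 blk=19 s=3: MISS | VC [23]
  [4] addr=0x13d blk=19 s=3: L1-HIT | VC [23]
  [5] addr=0x1a4 blk=26 s=2: MISS | VC [23, 18]
  [6] addr=0x137 blk=19 s=3: L1-HIT | VC [23, 18]
  [7] addr=0x166 blk=22 s=2: MISS | VC [23, 18, 26]
  [8] addr=0x139 blk=19 s=3: L1-HIT | VC [23, 18, 26]
  [9] addr=0x161 blk=22 s=2: L1-HIT | VC [23, 18, 26]
  [10] addr=0x124 blk=18 s=2: VC-HIT | VC [23, 22, 26]
  [11] addr=0x138 blk=19 s=3: L1-HIT | VC [23, 22, 26]
  [12] addr=0x1ab blk=26 s=2: VC-HIT | VC [23, 22, 18]
  [13] addr=0x139 blk=19 s=3: L1-HIT | VC [23, 22, 18]
  [14] addr=0x130 blk=19 s=3: L1-HIT | VC [23, 22, 18]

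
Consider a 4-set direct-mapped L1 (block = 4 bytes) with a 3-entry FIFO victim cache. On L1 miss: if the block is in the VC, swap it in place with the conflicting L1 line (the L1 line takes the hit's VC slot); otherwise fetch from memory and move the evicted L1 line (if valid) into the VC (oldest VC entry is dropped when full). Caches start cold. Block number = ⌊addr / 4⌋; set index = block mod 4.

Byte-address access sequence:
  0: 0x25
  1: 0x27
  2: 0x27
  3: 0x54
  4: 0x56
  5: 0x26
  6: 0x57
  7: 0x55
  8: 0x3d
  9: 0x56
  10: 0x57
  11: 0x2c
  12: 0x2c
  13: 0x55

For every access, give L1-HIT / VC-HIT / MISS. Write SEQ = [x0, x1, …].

0: 0x25 (blk 9, set 1) → MISS  vc=[]
1: 0x27 (blk 9, set 1) → L1-HIT  vc=[]
2: 0x27 (blk 9, set 1) → L1-HIT  vc=[]
3: 0x54 (blk 21, set 1) → MISS  vc=[9]
4: 0x56 (blk 21, set 1) → L1-HIT  vc=[9]
5: 0x26 (blk 9, set 1) → VC-HIT  vc=[21]
6: 0x57 (blk 21, set 1) → VC-HIT  vc=[9]
7: 0x55 (blk 21, set 1) → L1-HIT  vc=[9]
8: 0x3d (blk 15, set 3) → MISS  vc=[9]
9: 0x56 (blk 21, set 1) → L1-HIT  vc=[9]
10: 0x57 (blk 21, set 1) → L1-HIT  vc=[9]
11: 0x2c (blk 11, set 3) → MISS  vc=[9, 15]
12: 0x2c (blk 11, set 3) → L1-HIT  vc=[9, 15]
13: 0x55 (blk 21, set 1) → L1-HIT  vc=[9, 15]

SEQ = [MISS, L1-HIT, L1-HIT, MISS, L1-HIT, VC-HIT, VC-HIT, L1-HIT, MISS, L1-HIT, L1-HIT, MISS, L1-HIT, L1-HIT]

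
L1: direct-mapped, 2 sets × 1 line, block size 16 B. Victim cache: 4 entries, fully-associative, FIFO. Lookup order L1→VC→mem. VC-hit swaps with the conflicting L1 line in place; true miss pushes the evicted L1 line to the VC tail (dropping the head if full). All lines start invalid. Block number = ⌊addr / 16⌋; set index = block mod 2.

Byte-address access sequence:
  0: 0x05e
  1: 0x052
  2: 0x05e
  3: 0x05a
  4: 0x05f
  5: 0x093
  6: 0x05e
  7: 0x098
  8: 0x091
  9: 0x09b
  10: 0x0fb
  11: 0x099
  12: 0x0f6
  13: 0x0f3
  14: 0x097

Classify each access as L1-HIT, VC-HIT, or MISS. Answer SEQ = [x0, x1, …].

SEQ = [MISS, L1-HIT, L1-HIT, L1-HIT, L1-HIT, MISS, VC-HIT, VC-HIT, L1-HIT, L1-HIT, MISS, VC-HIT, VC-HIT, L1-HIT, VC-HIT]

#0 0x5e→b5/s1 MISS; vc=[]
#1 0x52→b5/s1 L1-HIT; vc=[]
#2 0x5e→b5/s1 L1-HIT; vc=[]
#3 0x5a→b5/s1 L1-HIT; vc=[]
#4 0x5f→b5/s1 L1-HIT; vc=[]
#5 0x93→b9/s1 MISS; vc=[5]
#6 0x5e→b5/s1 VC-HIT; vc=[9]
#7 0x98→b9/s1 VC-HIT; vc=[5]
#8 0x91→b9/s1 L1-HIT; vc=[5]
#9 0x9b→b9/s1 L1-HIT; vc=[5]
#10 0xfb→b15/s1 MISS; vc=[5,9]
#11 0x99→b9/s1 VC-HIT; vc=[5,15]
#12 0xf6→b15/s1 VC-HIT; vc=[5,9]
#13 0xf3→b15/s1 L1-HIT; vc=[5,9]
#14 0x97→b9/s1 VC-HIT; vc=[5,15]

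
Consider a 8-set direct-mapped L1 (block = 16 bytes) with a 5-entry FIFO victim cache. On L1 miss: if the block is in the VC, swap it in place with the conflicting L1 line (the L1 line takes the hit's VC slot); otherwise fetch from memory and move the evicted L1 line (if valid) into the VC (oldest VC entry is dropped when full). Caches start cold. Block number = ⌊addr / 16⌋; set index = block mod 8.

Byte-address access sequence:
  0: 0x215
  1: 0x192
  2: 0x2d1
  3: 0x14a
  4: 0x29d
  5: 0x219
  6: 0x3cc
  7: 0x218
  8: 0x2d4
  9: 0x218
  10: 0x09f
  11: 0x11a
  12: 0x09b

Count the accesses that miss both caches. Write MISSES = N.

MISSES = 8

0: 0x215 (blk 33, set 1) → MISS  vc=[]
1: 0x192 (blk 25, set 1) → MISS  vc=[33]
2: 0x2d1 (blk 45, set 5) → MISS  vc=[33]
3: 0x14a (blk 20, set 4) → MISS  vc=[33]
4: 0x29d (blk 41, set 1) → MISS  vc=[33, 25]
5: 0x219 (blk 33, set 1) → VC-HIT  vc=[41, 25]
6: 0x3cc (blk 60, set 4) → MISS  vc=[41, 25, 20]
7: 0x218 (blk 33, set 1) → L1-HIT  vc=[41, 25, 20]
8: 0x2d4 (blk 45, set 5) → L1-HIT  vc=[41, 25, 20]
9: 0x218 (blk 33, set 1) → L1-HIT  vc=[41, 25, 20]
10: 0x9f (blk 9, set 1) → MISS  vc=[41, 25, 20, 33]
11: 0x11a (blk 17, set 1) → MISS  vc=[41, 25, 20, 33, 9]
12: 0x9b (blk 9, set 1) → VC-HIT  vc=[41, 25, 20, 33, 17]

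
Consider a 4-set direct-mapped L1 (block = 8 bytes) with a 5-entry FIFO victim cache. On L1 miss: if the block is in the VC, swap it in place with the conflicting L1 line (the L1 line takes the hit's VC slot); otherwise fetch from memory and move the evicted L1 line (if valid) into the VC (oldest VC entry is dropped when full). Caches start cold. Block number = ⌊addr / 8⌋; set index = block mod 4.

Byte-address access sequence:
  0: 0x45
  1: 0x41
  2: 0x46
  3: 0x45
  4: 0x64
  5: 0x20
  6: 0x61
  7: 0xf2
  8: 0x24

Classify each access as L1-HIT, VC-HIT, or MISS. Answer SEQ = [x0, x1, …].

SEQ = [MISS, L1-HIT, L1-HIT, L1-HIT, MISS, MISS, VC-HIT, MISS, VC-HIT]

  [0] addr=0x45 blk=8 s=0: MISS | VC []
  [1] addr=0x41 blk=8 s=0: L1-HIT | VC []
  [2] addr=0x46 blk=8 s=0: L1-HIT | VC []
  [3] addr=0x45 blk=8 s=0: L1-HIT | VC []
  [4] addr=0x64 blk=12 s=0: MISS | VC [8]
  [5] addr=0x20 blk=4 s=0: MISS | VC [8, 12]
  [6] addr=0x61 blk=12 s=0: VC-HIT | VC [8, 4]
  [7] addr=0xf2 blk=30 s=2: MISS | VC [8, 4]
  [8] addr=0x24 blk=4 s=0: VC-HIT | VC [8, 12]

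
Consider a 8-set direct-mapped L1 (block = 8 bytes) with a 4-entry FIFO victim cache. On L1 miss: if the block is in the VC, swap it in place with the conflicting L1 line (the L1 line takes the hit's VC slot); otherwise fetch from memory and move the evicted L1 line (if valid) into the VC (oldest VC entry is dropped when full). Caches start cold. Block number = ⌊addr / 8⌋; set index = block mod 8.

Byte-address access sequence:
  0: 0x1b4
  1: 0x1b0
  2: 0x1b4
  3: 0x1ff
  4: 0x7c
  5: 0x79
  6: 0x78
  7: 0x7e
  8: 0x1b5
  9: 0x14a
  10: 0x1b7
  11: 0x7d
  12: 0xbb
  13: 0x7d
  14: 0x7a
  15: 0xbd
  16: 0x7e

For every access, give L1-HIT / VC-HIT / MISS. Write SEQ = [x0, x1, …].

  [0] addr=0x1b4 blk=54 s=6: MISS | VC []
  [1] addr=0x1b0 blk=54 s=6: L1-HIT | VC []
  [2] addr=0x1b4 blk=54 s=6: L1-HIT | VC []
  [3] addr=0x1ff blk=63 s=7: MISS | VC []
  [4] addr=0x7c blk=15 s=7: MISS | VC [63]
  [5] addr=0x79 blk=15 s=7: L1-HIT | VC [63]
  [6] addr=0x78 blk=15 s=7: L1-HIT | VC [63]
  [7] addr=0x7e blk=15 s=7: L1-HIT | VC [63]
  [8] addr=0x1b5 blk=54 s=6: L1-HIT | VC [63]
  [9] addr=0x14a blk=41 s=1: MISS | VC [63]
  [10] addr=0x1b7 blk=54 s=6: L1-HIT | VC [63]
  [11] addr=0x7d blk=15 s=7: L1-HIT | VC [63]
  [12] addr=0xbb blk=23 s=7: MISS | VC [63, 15]
  [13] addr=0x7d blk=15 s=7: VC-HIT | VC [63, 23]
  [14] addr=0x7a blk=15 s=7: L1-HIT | VC [63, 23]
  [15] addr=0xbd blk=23 s=7: VC-HIT | VC [63, 15]
  [16] addr=0x7e blk=15 s=7: VC-HIT | VC [63, 23]

SEQ = [MISS, L1-HIT, L1-HIT, MISS, MISS, L1-HIT, L1-HIT, L1-HIT, L1-HIT, MISS, L1-HIT, L1-HIT, MISS, VC-HIT, L1-HIT, VC-HIT, VC-HIT]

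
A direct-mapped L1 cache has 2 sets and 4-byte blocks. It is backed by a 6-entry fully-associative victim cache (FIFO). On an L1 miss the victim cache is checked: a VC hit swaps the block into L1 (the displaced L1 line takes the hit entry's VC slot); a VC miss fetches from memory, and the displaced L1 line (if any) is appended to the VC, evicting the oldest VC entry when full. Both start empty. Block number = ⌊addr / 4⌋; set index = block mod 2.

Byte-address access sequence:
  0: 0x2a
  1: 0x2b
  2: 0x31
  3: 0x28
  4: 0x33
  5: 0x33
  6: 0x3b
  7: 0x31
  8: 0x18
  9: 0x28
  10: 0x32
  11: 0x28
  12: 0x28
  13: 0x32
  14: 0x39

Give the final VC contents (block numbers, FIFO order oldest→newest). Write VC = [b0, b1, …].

#0 0x2a→b10/s0 MISS; vc=[]
#1 0x2b→b10/s0 L1-HIT; vc=[]
#2 0x31→b12/s0 MISS; vc=[10]
#3 0x28→b10/s0 VC-HIT; vc=[12]
#4 0x33→b12/s0 VC-HIT; vc=[10]
#5 0x33→b12/s0 L1-HIT; vc=[10]
#6 0x3b→b14/s0 MISS; vc=[10,12]
#7 0x31→b12/s0 VC-HIT; vc=[10,14]
#8 0x18→b6/s0 MISS; vc=[10,14,12]
#9 0x28→b10/s0 VC-HIT; vc=[6,14,12]
#10 0x32→b12/s0 VC-HIT; vc=[6,14,10]
#11 0x28→b10/s0 VC-HIT; vc=[6,14,12]
#12 0x28→b10/s0 L1-HIT; vc=[6,14,12]
#13 0x32→b12/s0 VC-HIT; vc=[6,14,10]
#14 0x39→b14/s0 VC-HIT; vc=[6,12,10]

VC = [6, 12, 10]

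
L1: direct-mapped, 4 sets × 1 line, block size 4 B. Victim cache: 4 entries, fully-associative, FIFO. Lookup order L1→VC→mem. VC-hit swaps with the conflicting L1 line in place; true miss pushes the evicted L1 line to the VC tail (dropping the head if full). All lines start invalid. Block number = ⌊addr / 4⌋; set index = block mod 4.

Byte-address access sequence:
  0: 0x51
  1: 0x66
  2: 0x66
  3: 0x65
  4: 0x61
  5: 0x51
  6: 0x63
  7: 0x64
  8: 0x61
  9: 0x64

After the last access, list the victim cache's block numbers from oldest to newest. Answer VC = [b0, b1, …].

  [0] addr=0x51 blk=20 s=0: MISS | VC []
  [1] addr=0x66 blk=25 s=1: MISS | VC []
  [2] addr=0x66 blk=25 s=1: L1-HIT | VC []
  [3] addr=0x65 blk=25 s=1: L1-HIT | VC []
  [4] addr=0x61 blk=24 s=0: MISS | VC [20]
  [5] addr=0x51 blk=20 s=0: VC-HIT | VC [24]
  [6] addr=0x63 blk=24 s=0: VC-HIT | VC [20]
  [7] addr=0x64 blk=25 s=1: L1-HIT | VC [20]
  [8] addr=0x61 blk=24 s=0: L1-HIT | VC [20]
  [9] addr=0x64 blk=25 s=1: L1-HIT | VC [20]

VC = [20]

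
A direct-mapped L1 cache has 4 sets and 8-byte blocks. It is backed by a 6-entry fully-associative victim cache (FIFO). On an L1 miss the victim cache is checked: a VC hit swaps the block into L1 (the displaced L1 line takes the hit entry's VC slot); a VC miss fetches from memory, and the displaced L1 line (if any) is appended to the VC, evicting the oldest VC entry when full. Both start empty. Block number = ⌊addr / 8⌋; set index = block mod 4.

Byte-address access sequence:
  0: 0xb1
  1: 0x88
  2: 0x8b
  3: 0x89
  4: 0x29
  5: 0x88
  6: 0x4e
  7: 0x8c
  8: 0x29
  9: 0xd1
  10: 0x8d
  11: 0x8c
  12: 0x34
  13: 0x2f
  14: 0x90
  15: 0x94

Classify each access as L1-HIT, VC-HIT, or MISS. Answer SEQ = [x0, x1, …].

  [0] addr=0xb1 blk=22 s=2: MISS | VC []
  [1] addr=0x88 blk=17 s=1: MISS | VC []
  [2] addr=0x8b blk=17 s=1: L1-HIT | VC []
  [3] addr=0x89 blk=17 s=1: L1-HIT | VC []
  [4] addr=0x29 blk=5 s=1: MISS | VC [17]
  [5] addr=0x88 blk=17 s=1: VC-HIT | VC [5]
  [6] addr=0x4e blk=9 s=1: MISS | VC [5, 17]
  [7] addr=0x8c blk=17 s=1: VC-HIT | VC [5, 9]
  [8] addr=0x29 blk=5 s=1: VC-HIT | VC [17, 9]
  [9] addr=0xd1 blk=26 s=2: MISS | VC [17, 9, 22]
  [10] addr=0x8d blk=17 s=1: VC-HIT | VC [5, 9, 22]
  [11] addr=0x8c blk=17 s=1: L1-HIT | VC [5, 9, 22]
  [12] addr=0x34 blk=6 s=2: MISS | VC [5, 9, 22, 26]
  [13] addr=0x2f blk=5 s=1: VC-HIT | VC [17, 9, 22, 26]
  [14] addr=0x90 blk=18 s=2: MISS | VC [17, 9, 22, 26, 6]
  [15] addr=0x94 blk=18 s=2: L1-HIT | VC [17, 9, 22, 26, 6]

SEQ = [MISS, MISS, L1-HIT, L1-HIT, MISS, VC-HIT, MISS, VC-HIT, VC-HIT, MISS, VC-HIT, L1-HIT, MISS, VC-HIT, MISS, L1-HIT]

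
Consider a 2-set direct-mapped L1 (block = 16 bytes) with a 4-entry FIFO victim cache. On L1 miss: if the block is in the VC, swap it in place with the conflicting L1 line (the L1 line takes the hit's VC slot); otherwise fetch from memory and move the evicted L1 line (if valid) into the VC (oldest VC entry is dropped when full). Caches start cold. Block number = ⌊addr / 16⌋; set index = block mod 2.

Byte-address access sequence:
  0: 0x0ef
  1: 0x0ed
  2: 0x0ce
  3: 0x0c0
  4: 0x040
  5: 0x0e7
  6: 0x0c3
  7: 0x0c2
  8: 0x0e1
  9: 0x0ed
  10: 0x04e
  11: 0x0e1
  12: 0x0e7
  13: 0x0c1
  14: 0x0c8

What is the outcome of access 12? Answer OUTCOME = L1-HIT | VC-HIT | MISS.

  [0] addr=0xef blk=14 s=0: MISS | VC []
  [1] addr=0xed blk=14 s=0: L1-HIT | VC []
  [2] addr=0xce blk=12 s=0: MISS | VC [14]
  [3] addr=0xc0 blk=12 s=0: L1-HIT | VC [14]
  [4] addr=0x40 blk=4 s=0: MISS | VC [14, 12]
  [5] addr=0xe7 blk=14 s=0: VC-HIT | VC [4, 12]
  [6] addr=0xc3 blk=12 s=0: VC-HIT | VC [4, 14]
  [7] addr=0xc2 blk=12 s=0: L1-HIT | VC [4, 14]
  [8] addr=0xe1 blk=14 s=0: VC-HIT | VC [4, 12]
  [9] addr=0xed blk=14 s=0: L1-HIT | VC [4, 12]
  [10] addr=0x4e blk=4 s=0: VC-HIT | VC [14, 12]
  [11] addr=0xe1 blk=14 s=0: VC-HIT | VC [4, 12]
  [12] addr=0xe7 blk=14 s=0: L1-HIT | VC [4, 12]
  [13] addr=0xc1 blk=12 s=0: VC-HIT | VC [4, 14]
  [14] addr=0xc8 blk=12 s=0: L1-HIT | VC [4, 14]

OUTCOME = L1-HIT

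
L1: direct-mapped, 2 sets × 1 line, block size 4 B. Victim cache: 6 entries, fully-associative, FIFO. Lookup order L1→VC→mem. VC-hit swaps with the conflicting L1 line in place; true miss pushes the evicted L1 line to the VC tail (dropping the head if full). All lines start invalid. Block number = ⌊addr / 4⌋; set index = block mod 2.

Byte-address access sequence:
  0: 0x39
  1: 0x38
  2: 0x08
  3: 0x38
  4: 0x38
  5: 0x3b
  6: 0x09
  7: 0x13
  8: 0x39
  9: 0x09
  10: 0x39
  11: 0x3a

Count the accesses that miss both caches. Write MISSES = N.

MISSES = 3

  [0] addr=0x39 blk=14 s=0: MISS | VC []
  [1] addr=0x38 blk=14 s=0: L1-HIT | VC []
  [2] addr=0x8 blk=2 s=0: MISS | VC [14]
  [3] addr=0x38 blk=14 s=0: VC-HIT | VC [2]
  [4] addr=0x38 blk=14 s=0: L1-HIT | VC [2]
  [5] addr=0x3b blk=14 s=0: L1-HIT | VC [2]
  [6] addr=0x9 blk=2 s=0: VC-HIT | VC [14]
  [7] addr=0x13 blk=4 s=0: MISS | VC [14, 2]
  [8] addr=0x39 blk=14 s=0: VC-HIT | VC [4, 2]
  [9] addr=0x9 blk=2 s=0: VC-HIT | VC [4, 14]
  [10] addr=0x39 blk=14 s=0: VC-HIT | VC [4, 2]
  [11] addr=0x3a blk=14 s=0: L1-HIT | VC [4, 2]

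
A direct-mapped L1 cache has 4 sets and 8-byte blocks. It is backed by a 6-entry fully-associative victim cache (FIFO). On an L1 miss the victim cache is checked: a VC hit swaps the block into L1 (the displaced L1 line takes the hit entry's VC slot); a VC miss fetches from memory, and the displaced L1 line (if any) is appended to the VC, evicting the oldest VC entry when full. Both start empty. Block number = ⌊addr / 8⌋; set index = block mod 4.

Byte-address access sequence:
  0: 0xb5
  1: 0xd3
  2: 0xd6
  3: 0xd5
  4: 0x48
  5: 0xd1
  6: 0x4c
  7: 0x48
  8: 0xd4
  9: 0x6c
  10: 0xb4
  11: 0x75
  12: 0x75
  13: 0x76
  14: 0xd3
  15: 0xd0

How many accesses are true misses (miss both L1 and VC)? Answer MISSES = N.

MISSES = 5

#0 0xb5→b22/s2 MISS; vc=[]
#1 0xd3→b26/s2 MISS; vc=[22]
#2 0xd6→b26/s2 L1-HIT; vc=[22]
#3 0xd5→b26/s2 L1-HIT; vc=[22]
#4 0x48→b9/s1 MISS; vc=[22]
#5 0xd1→b26/s2 L1-HIT; vc=[22]
#6 0x4c→b9/s1 L1-HIT; vc=[22]
#7 0x48→b9/s1 L1-HIT; vc=[22]
#8 0xd4→b26/s2 L1-HIT; vc=[22]
#9 0x6c→b13/s1 MISS; vc=[22,9]
#10 0xb4→b22/s2 VC-HIT; vc=[26,9]
#11 0x75→b14/s2 MISS; vc=[26,9,22]
#12 0x75→b14/s2 L1-HIT; vc=[26,9,22]
#13 0x76→b14/s2 L1-HIT; vc=[26,9,22]
#14 0xd3→b26/s2 VC-HIT; vc=[14,9,22]
#15 0xd0→b26/s2 L1-HIT; vc=[14,9,22]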